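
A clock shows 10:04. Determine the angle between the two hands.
Hour hand position: 10 x 30 + 4 x 0.5 = 302 degrees
Minute hand position: 4 x 6 = 24 degrees
Difference: |302 - 24| = 278 degrees
Since 278 > 180, the smaller angle is 360 - 278 = 82 degrees

Final answer: 82 degrees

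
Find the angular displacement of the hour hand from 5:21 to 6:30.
The hour hand moves 0.5 degrees per minute.
Time elapsed: 6:30 - 5:21 = 69 minutes
Angular displacement: 69 x 0.5 = 34.5 degrees

Final answer: 34.5 degrees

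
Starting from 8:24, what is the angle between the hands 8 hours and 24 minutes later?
First find the time 8 hours and 24 minutes after 8:24.
Total minutes: 8 x 60 + 24 + 8 x 60 + 24 = 1008.
1008 mod 720 = 288 minutes = 4:48.
Now compute the angle at 4:48:
Hour hand: 4 x 30 + 48 x 0.5 = 144 degrees
Minute hand: 48 x 6 = 288 degrees
Difference: |144 - 288| = 144 degrees
The angle is 144 degrees

Final answer: 144 degrees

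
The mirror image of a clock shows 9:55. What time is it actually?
Reflection across the vertical (12-6) axis maps a hand at angle A degrees to (360 - A) degrees, which sends a reading of T minutes past 12:00 to (720 - T) minutes past 12:00.
Mirror reads 9:55 = 595 minutes past 12:00.
Actual time: (720 - 595) mod 720 = 125 minutes = 2:05.

Final answer: 2:05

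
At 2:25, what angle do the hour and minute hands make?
Hour hand position: 2 x 30 + 25 x 0.5 = 72.5 degrees
Minute hand position: 25 x 6 = 150 degrees
Difference: |72.5 - 150| = 77.5 degrees
The angle between the hands is 77.5 degrees

Final answer: 77.5 degrees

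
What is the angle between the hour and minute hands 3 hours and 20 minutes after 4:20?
First find the time 3 hours and 20 minutes after 4:20.
Total minutes: 4 x 60 + 20 + 3 x 60 + 20 = 460.
460 mod 720 = 460 minutes = 7:40.
Now compute the angle at 7:40:
Hour hand: 7 x 30 + 40 x 0.5 = 230 degrees
Minute hand: 40 x 6 = 240 degrees
Difference: |230 - 240| = 10 degrees
The angle is 10 degrees

Final answer: 10 degrees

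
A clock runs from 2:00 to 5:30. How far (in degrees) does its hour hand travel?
The hour hand moves 0.5 degrees per minute.
Time elapsed: 5:30 - 2:00 = 210 minutes
Angular displacement: 210 x 0.5 = 105 degrees

Final answer: 105 degrees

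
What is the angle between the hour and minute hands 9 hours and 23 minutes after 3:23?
First find the time 9 hours and 23 minutes after 3:23.
Total minutes: 3 x 60 + 23 + 9 x 60 + 23 = 766.
766 mod 720 = 46 minutes = 12:46.
Now compute the angle at 12:46:
Hour hand: 0 x 30 + 46 x 0.5 = 23 degrees
Minute hand: 46 x 6 = 276 degrees
Difference: |23 - 276| = 253 degrees
Smaller angle: 360 - 253 = 107 degrees

Final answer: 107 degrees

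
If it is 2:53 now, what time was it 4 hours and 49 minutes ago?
Starting time: 2:53 = 173 total minutes past 12:00
Subtracting: 4 hours and 49 minutes = 289 minutes
173 - 289 = -116 (negative, add 12 hours = 720) = 604 minutes
= 10 hours and 4 minutes past 12:00 = 10:04

Final answer: 10:04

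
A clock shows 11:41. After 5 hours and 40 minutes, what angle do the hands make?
First find the time 5 hours and 40 minutes after 11:41.
Total minutes: 11 x 60 + 41 + 5 x 60 + 40 = 1041.
1041 mod 720 = 321 minutes = 5:21.
Now compute the angle at 5:21:
Hour hand: 5 x 30 + 21 x 0.5 = 160.5 degrees
Minute hand: 21 x 6 = 126 degrees
Difference: |160.5 - 126| = 34.5 degrees
The angle is 34.5 degrees

Final answer: 34.5 degrees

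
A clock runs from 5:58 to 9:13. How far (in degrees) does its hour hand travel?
The hour hand moves 0.5 degrees per minute.
Time elapsed: 9:13 - 5:58 = 195 minutes
Angular displacement: 195 x 0.5 = 97.5 degrees

Final answer: 97.5 degrees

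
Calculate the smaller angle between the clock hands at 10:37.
Hour hand position: 10 x 30 + 37 x 0.5 = 318.5 degrees
Minute hand position: 37 x 6 = 222 degrees
Difference: |318.5 - 222| = 96.5 degrees
The angle between the hands is 96.5 degrees

Final answer: 96.5 degrees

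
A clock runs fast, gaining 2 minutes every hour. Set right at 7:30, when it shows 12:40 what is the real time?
For every 60 true minutes, the faulty clock advances 62 minutes, so 1 faulty-clock minute corresponds to 60/62 true minutes.
From 7:30 to 12:40 on the faulty dial is 310 minutes.
True elapsed: 310 x 60/62 = 300 minutes = 5 hours.
True time: 7:30 + 5 hours = 12:30.

Final answer: 12:30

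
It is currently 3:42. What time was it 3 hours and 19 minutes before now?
Starting time: 3:42 = 222 total minutes past 12:00
Subtracting: 3 hours and 19 minutes = 199 minutes
222 - 199 = 23 minutes
= 23 minutes past 12:00 = 12:23

Final answer: 12:23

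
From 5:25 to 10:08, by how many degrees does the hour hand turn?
The hour hand moves 0.5 degrees per minute.
Time elapsed: 10:08 - 5:25 = 283 minutes
Angular displacement: 283 x 0.5 = 141.5 degrees

Final answer: 141.5 degrees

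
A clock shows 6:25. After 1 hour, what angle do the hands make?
First find the time 1 hour after 6:25.
Total minutes: 6 x 60 + 25 + 1 x 60 + 0 = 445.
445 mod 720 = 445 minutes = 7:25.
Now compute the angle at 7:25:
Hour hand: 7 x 30 + 25 x 0.5 = 222.5 degrees
Minute hand: 25 x 6 = 150 degrees
Difference: |222.5 - 150| = 72.5 degrees
The angle is 72.5 degrees

Final answer: 72.5 degrees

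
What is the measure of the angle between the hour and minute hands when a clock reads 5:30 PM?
Hour hand position: 5 x 30 + 30 x 0.5 = 165 degrees
Minute hand position: 30 x 6 = 180 degrees
Difference: |165 - 180| = 15 degrees
The angle between the hands is 15 degrees

Final answer: 15 degrees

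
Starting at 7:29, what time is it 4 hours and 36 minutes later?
Starting time: 7:29
Adding 36 minutes to 29 minutes: 29 + 36 = 65 minutes = 1 hour and 5 minutes
Adding 4 hours: 7 + 4 + 1 (carry) = 12
Final time: 12:05

Final answer: 12:05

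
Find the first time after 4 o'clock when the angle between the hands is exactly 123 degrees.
At t minutes past 4:00, the hour hand is at 30 x 4 + 0.5t degrees and the minute hand is at 6t degrees.
The smaller angle between them is 123 degrees when |30H - 5.5t| = 123 or |30H - 5.5t| = 237.
With H = 4, solve 30 x 4 - 5.5t = +/- target for each target:
  t = (30 x 4 - 123) / 5.5 = -0.55 (outside (0, 60))
  t = (30 x 4 + 123) / 5.5 = 44.18
  t = (30 x 4 - 237) / 5.5 = -21.27 (outside (0, 60))
  t = (30 x 4 + 237) / 5.5 = 64.91 (outside (0, 60))
Valid solutions in (0, 60): {44.18} minutes.
The first occurrence is t = 44.18 minutes.
The hands form a 123-degree angle at 44.18 minutes past 4:00.

Final answer: 44.18 minutes past 4:00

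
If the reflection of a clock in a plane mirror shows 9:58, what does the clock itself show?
Reflection across the vertical (12-6) axis maps a hand at angle A degrees to (360 - A) degrees, which sends a reading of T minutes past 12:00 to (720 - T) minutes past 12:00.
Mirror reads 9:58 = 598 minutes past 12:00.
Actual time: (720 - 598) mod 720 = 122 minutes = 2:02.

Final answer: 2:02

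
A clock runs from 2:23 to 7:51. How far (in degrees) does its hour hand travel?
The hour hand moves 0.5 degrees per minute.
Time elapsed: 7:51 - 2:23 = 328 minutes
Angular displacement: 328 x 0.5 = 164 degrees

Final answer: 164 degrees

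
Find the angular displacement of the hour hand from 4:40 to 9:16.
The hour hand moves 0.5 degrees per minute.
Time elapsed: 9:16 - 4:40 = 276 minutes
Angular displacement: 276 x 0.5 = 138 degrees

Final answer: 138 degrees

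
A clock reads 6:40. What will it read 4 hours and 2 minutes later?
Starting time: 6:40
Adding 2 minutes to 40 minutes: 40 + 2 = 42 minutes
Adding 4 hours: 6 + 4 = 10
Final time: 10:42

Final answer: 10:42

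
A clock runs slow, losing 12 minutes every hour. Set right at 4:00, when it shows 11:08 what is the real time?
For every 60 true minutes, the faulty clock advances 48 minutes, so 1 faulty-clock minute corresponds to 60/48 true minutes.
From 4:00 to 11:08 on the faulty dial is 428 minutes.
True elapsed: 428 x 60/48 = 535 minutes = 8 hours and 55 minutes.
True time: 4:00 + 8 hours and 55 minutes = 12:55.

Final answer: 12:55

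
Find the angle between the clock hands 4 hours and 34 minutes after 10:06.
First find the time 4 hours and 34 minutes after 10:06.
Total minutes: 10 x 60 + 6 + 4 x 60 + 34 = 880.
880 mod 720 = 160 minutes = 2:40.
Now compute the angle at 2:40:
Hour hand: 2 x 30 + 40 x 0.5 = 80 degrees
Minute hand: 40 x 6 = 240 degrees
Difference: |80 - 240| = 160 degrees
The angle is 160 degrees

Final answer: 160 degrees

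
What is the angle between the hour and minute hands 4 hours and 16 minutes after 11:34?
First find the time 4 hours and 16 minutes after 11:34.
Total minutes: 11 x 60 + 34 + 4 x 60 + 16 = 950.
950 mod 720 = 230 minutes = 3:50.
Now compute the angle at 3:50:
Hour hand: 3 x 30 + 50 x 0.5 = 115 degrees
Minute hand: 50 x 6 = 300 degrees
Difference: |115 - 300| = 185 degrees
Smaller angle: 360 - 185 = 175 degrees

Final answer: 175 degrees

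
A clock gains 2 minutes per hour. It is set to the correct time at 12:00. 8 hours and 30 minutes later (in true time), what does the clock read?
For every 60 true minutes, the faulty clock advances 60 + 2 = 62 minutes.
True elapsed: 8 hours and 30 minutes = 510 minutes.
Faulty clock advances: 510 x 62/60 = 527 minutes (drift: 17 minutes ahead).
Shown time: 12:00 + 527 minutes = 8:47.

Final answer: 8:47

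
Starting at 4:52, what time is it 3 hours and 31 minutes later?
Starting time: 4:52
Adding 31 minutes to 52 minutes: 52 + 31 = 83 minutes = 1 hour and 23 minutes
Adding 3 hours: 4 + 3 + 1 (carry) = 8
Final time: 8:23

Final answer: 8:23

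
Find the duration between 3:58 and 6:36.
From 3:58 to 6:36:
(6 x 60 + 36) - (3 x 60 + 58) = 396 - 238 = 158 minutes
= 2 hours and 38 minutes

Final answer: 2 hours and 38 minutes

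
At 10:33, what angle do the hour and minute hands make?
Hour hand position: 10 x 30 + 33 x 0.5 = 316.5 degrees
Minute hand position: 33 x 6 = 198 degrees
Difference: |316.5 - 198| = 118.5 degrees
The angle between the hands is 118.5 degrees

Final answer: 118.5 degrees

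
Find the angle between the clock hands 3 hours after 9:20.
First find the time 3 hours after 9:20.
Total minutes: 9 x 60 + 20 + 3 x 60 + 0 = 740.
740 mod 720 = 20 minutes = 12:20.
Now compute the angle at 12:20:
Hour hand: 0 x 30 + 20 x 0.5 = 10 degrees
Minute hand: 20 x 6 = 120 degrees
Difference: |10 - 120| = 110 degrees
The angle is 110 degrees

Final answer: 110 degrees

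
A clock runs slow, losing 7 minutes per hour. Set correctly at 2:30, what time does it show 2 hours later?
For every 60 true minutes, the faulty clock advances 60 - 7 = 53 minutes.
True elapsed: 2 hours = 120 minutes.
Faulty clock advances: 120 x 53/60 = 106 minutes (drift: 14 minutes behind).
Shown time: 2:30 + 106 minutes = 4:16.

Final answer: 4:16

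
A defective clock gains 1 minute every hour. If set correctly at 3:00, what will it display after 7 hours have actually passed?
For every 60 true minutes, the faulty clock advances 60 + 1 = 61 minutes.
True elapsed: 7 hours = 420 minutes.
Faulty clock advances: 420 x 61/60 = 427 minutes (drift: 7 minutes ahead).
Shown time: 3:00 + 427 minutes = 10:07.

Final answer: 10:07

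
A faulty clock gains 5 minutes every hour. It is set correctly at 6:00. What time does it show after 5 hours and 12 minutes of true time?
For every 60 true minutes, the faulty clock advances 60 + 5 = 65 minutes.
True elapsed: 5 hours and 12 minutes = 312 minutes.
Faulty clock advances: 312 x 65/60 = 338 minutes (drift: 26 minutes ahead).
Shown time: 6:00 + 338 minutes = 11:38.

Final answer: 11:38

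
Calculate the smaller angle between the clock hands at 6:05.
Hour hand position: 6 x 30 + 5 x 0.5 = 182.5 degrees
Minute hand position: 5 x 6 = 30 degrees
Difference: |182.5 - 30| = 152.5 degrees
The angle between the hands is 152.5 degrees

Final answer: 152.5 degrees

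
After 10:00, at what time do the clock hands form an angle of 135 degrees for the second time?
At t minutes past 10:00, the hour hand is at 30 x 10 + 0.5t degrees and the minute hand is at 6t degrees.
The smaller angle between them is 135 degrees when |30H - 5.5t| = 135 or |30H - 5.5t| = 225.
With H = 10, solve 30 x 10 - 5.5t = +/- target for each target:
  t = (30 x 10 - 135) / 5.5 = 30
  t = (30 x 10 + 135) / 5.5 = 79.09 (outside (0, 60))
  t = (30 x 10 - 225) / 5.5 = 13.64
  t = (30 x 10 + 225) / 5.5 = 95.45 (outside (0, 60))
Valid solutions in (0, 60): {13.64, 30} minutes.
The second occurrence is t = 30 minutes.
The hands form a 135-degree angle at 30 minutes past 10:00.

Final answer: 30 minutes past 10:00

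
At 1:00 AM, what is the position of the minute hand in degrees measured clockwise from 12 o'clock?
The minute hand moves 6 degrees per minute.
At 1:00: 0 x 6 = 0 degrees

Final answer: 0 degrees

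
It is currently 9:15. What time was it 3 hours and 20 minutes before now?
Starting time: 9:15 = 555 total minutes past 12:00
Subtracting: 3 hours and 20 minutes = 200 minutes
555 - 200 = 355 minutes
= 5 hours and 55 minutes past 12:00 = 5:55

Final answer: 5:55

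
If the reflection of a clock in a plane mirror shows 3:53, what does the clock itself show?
Reflection across the vertical (12-6) axis maps a hand at angle A degrees to (360 - A) degrees, which sends a reading of T minutes past 12:00 to (720 - T) minutes past 12:00.
Mirror reads 3:53 = 233 minutes past 12:00.
Actual time: (720 - 233) mod 720 = 487 minutes = 8:07.

Final answer: 8:07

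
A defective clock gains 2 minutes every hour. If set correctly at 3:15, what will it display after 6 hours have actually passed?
For every 60 true minutes, the faulty clock advances 60 + 2 = 62 minutes.
True elapsed: 6 hours = 360 minutes.
Faulty clock advances: 360 x 62/60 = 372 minutes (drift: 12 minutes ahead).
Shown time: 3:15 + 372 minutes = 9:27.

Final answer: 9:27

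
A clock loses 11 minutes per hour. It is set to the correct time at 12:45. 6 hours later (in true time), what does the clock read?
For every 60 true minutes, the faulty clock advances 60 - 11 = 49 minutes.
True elapsed: 6 hours = 360 minutes.
Faulty clock advances: 360 x 49/60 = 294 minutes (drift: 66 minutes behind).
Shown time: 12:45 + 294 minutes = 5:39.

Final answer: 5:39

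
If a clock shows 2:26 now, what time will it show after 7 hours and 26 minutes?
Starting time: 2:26
Adding 26 minutes to 26 minutes: 26 + 26 = 52 minutes
Adding 7 hours: 2 + 7 = 9
Final time: 9:52

Final answer: 9:52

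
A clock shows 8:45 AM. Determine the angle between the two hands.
Hour hand position: 8 x 30 + 45 x 0.5 = 262.5 degrees
Minute hand position: 45 x 6 = 270 degrees
Difference: |262.5 - 270| = 7.5 degrees
The angle between the hands is 7.5 degrees

Final answer: 7.5 degrees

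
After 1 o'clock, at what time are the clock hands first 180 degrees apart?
For hands to be 180 degrees apart: |30H - 5.5t| = 180
With H = 1: t = (30 x 1 + 180)/5.5 = 38.18 or t = (30 x 1 - 180)/5.5 = -27.27
First valid solution (0 < t < 60): t = 38.18 minutes
The hands are opposite at 38.18 minutes past 1:00.

Final answer: 38.18 minutes past 1:00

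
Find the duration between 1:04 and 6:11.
From 1:04 to 6:11:
(6 x 60 + 11) - (1 x 60 + 4) = 371 - 64 = 307 minutes
= 5 hours and 7 minutes

Final answer: 5 hours and 7 minutes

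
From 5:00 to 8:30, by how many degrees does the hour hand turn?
The hour hand moves 0.5 degrees per minute.
Time elapsed: 8:30 - 5:00 = 210 minutes
Angular displacement: 210 x 0.5 = 105 degrees

Final answer: 105 degrees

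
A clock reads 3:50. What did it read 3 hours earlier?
Starting time: 3:50 = 230 total minutes past 12:00
Subtracting: 3 hours = 180 minutes
230 - 180 = 50 minutes
= 50 minutes past 12:00 = 12:50

Final answer: 12:50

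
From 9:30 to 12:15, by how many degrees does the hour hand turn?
The hour hand moves 0.5 degrees per minute.
Time elapsed: 12:15 - 9:30 = 165 minutes
Angular displacement: 165 x 0.5 = 82.5 degrees

Final answer: 82.5 degrees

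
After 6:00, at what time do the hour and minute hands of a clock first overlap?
The minute hand gains 5.5 degrees per minute on the hour hand.
At 6:00, the hour hand is at 180 degrees and the minute hand is at 0 degrees.
The gap is 180 degrees. Time to close: 180/5.5 = 60 x 6/11 = 32.73 minutes.
The hands overlap at 32.73 minutes past 6:00.

Final answer: 32.73 minutes past 6:00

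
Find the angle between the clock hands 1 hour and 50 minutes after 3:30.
First find the time 1 hour and 50 minutes after 3:30.
Total minutes: 3 x 60 + 30 + 1 x 60 + 50 = 320.
320 mod 720 = 320 minutes = 5:20.
Now compute the angle at 5:20:
Hour hand: 5 x 30 + 20 x 0.5 = 160 degrees
Minute hand: 20 x 6 = 120 degrees
Difference: |160 - 120| = 40 degrees
The angle is 40 degrees

Final answer: 40 degrees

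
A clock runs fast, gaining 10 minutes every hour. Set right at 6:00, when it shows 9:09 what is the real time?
For every 60 true minutes, the faulty clock advances 70 minutes, so 1 faulty-clock minute corresponds to 60/70 true minutes.
From 6:00 to 9:09 on the faulty dial is 189 minutes.
True elapsed: 189 x 60/70 = 162 minutes = 2 hours and 42 minutes.
True time: 6:00 + 2 hours and 42 minutes = 8:42.

Final answer: 8:42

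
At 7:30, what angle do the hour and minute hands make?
Hour hand position: 7 x 30 + 30 x 0.5 = 225 degrees
Minute hand position: 30 x 6 = 180 degrees
Difference: |225 - 180| = 45 degrees
The angle between the hands is 45 degrees

Final answer: 45 degrees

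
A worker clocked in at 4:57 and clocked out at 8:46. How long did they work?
From 4:57 to 8:46:
(8 x 60 + 46) - (4 x 60 + 57) = 526 - 297 = 229 minutes
= 3 hours and 49 minutes

Final answer: 3 hours and 49 minutes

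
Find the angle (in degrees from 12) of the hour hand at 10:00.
The hour hand moves 30 degrees per hour and 0.5 degrees per minute.
At 10:00: (10) x 30 + 0 x 0.5 = 300 + 0 = 300 degrees

Final answer: 300 degrees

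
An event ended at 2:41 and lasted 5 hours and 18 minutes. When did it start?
Starting time: 2:41 = 161 total minutes past 12:00
Subtracting: 5 hours and 18 minutes = 318 minutes
161 - 318 = -157 (negative, add 12 hours = 720) = 563 minutes
= 9 hours and 23 minutes past 12:00 = 9:23

Final answer: 9:23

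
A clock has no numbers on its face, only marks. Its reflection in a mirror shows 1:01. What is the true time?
Reflection across the vertical (12-6) axis maps a hand at angle A degrees to (360 - A) degrees, which sends a reading of T minutes past 12:00 to (720 - T) minutes past 12:00.
Mirror reads 1:01 = 61 minutes past 12:00.
Actual time: (720 - 61) mod 720 = 659 minutes = 10:59.

Final answer: 10:59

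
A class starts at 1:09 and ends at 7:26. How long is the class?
From 1:09 to 7:26:
(7 x 60 + 26) - (1 x 60 + 9) = 446 - 69 = 377 minutes
= 6 hours and 17 minutes

Final answer: 6 hours and 17 minutes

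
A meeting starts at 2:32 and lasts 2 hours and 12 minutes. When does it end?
Starting time: 2:32
Adding 12 minutes to 32 minutes: 32 + 12 = 44 minutes
Adding 2 hours: 2 + 2 = 4
Final time: 4:44

Final answer: 4:44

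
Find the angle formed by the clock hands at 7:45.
Hour hand position: 7 x 30 + 45 x 0.5 = 232.5 degrees
Minute hand position: 45 x 6 = 270 degrees
Difference: |232.5 - 270| = 37.5 degrees
The angle between the hands is 37.5 degrees

Final answer: 37.5 degrees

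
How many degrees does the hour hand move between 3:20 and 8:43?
The hour hand moves 0.5 degrees per minute.
Time elapsed: 8:43 - 3:20 = 323 minutes
Angular displacement: 323 x 0.5 = 161.5 degrees

Final answer: 161.5 degrees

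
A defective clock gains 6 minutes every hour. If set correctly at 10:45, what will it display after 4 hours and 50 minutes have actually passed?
For every 60 true minutes, the faulty clock advances 60 + 6 = 66 minutes.
True elapsed: 4 hours and 50 minutes = 290 minutes.
Faulty clock advances: 290 x 66/60 = 319 minutes (drift: 29 minutes ahead).
Shown time: 10:45 + 319 minutes = 4:04.

Final answer: 4:04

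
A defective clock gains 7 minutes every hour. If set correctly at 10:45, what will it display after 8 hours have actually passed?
For every 60 true minutes, the faulty clock advances 60 + 7 = 67 minutes.
True elapsed: 8 hours = 480 minutes.
Faulty clock advances: 480 x 67/60 = 536 minutes (drift: 56 minutes ahead).
Shown time: 10:45 + 536 minutes = 7:41.

Final answer: 7:41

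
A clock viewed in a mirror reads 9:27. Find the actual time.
Reflection across the vertical (12-6) axis maps a hand at angle A degrees to (360 - A) degrees, which sends a reading of T minutes past 12:00 to (720 - T) minutes past 12:00.
Mirror reads 9:27 = 567 minutes past 12:00.
Actual time: (720 - 567) mod 720 = 153 minutes = 2:33.

Final answer: 2:33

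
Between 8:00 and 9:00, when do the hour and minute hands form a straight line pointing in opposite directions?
For hands to be 180 degrees apart: |30H - 5.5t| = 180
With H = 8: t = (30 x 8 + 180)/5.5 = 76.36 or t = (30 x 8 - 180)/5.5 = 10.91
First valid solution (0 < t < 60): t = 10.91 minutes
The hands are opposite at 10.91 minutes past 8:00.

Final answer: 10.91 minutes past 8:00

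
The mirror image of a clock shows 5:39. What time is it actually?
Reflection across the vertical (12-6) axis maps a hand at angle A degrees to (360 - A) degrees, which sends a reading of T minutes past 12:00 to (720 - T) minutes past 12:00.
Mirror reads 5:39 = 339 minutes past 12:00.
Actual time: (720 - 339) mod 720 = 381 minutes = 6:21.

Final answer: 6:21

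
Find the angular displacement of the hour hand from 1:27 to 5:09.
The hour hand moves 0.5 degrees per minute.
Time elapsed: 5:09 - 1:27 = 222 minutes
Angular displacement: 222 x 0.5 = 111 degrees

Final answer: 111 degrees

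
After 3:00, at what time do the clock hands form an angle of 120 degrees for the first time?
At t minutes past 3:00, the hour hand is at 30 x 3 + 0.5t degrees and the minute hand is at 6t degrees.
The smaller angle between them is 120 degrees when |30H - 5.5t| = 120 or |30H - 5.5t| = 240.
With H = 3, solve 30 x 3 - 5.5t = +/- target for each target:
  t = (30 x 3 - 120) / 5.5 = -5.45 (outside (0, 60))
  t = (30 x 3 + 120) / 5.5 = 38.18
  t = (30 x 3 - 240) / 5.5 = -27.27 (outside (0, 60))
  t = (30 x 3 + 240) / 5.5 = 60 (outside (0, 60))
Valid solutions in (0, 60): {38.18} minutes.
The first occurrence is t = 38.18 minutes.
The hands form a 120-degree angle at 38.18 minutes past 3:00.

Final answer: 38.18 minutes past 3:00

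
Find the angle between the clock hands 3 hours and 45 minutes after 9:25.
First find the time 3 hours and 45 minutes after 9:25.
Total minutes: 9 x 60 + 25 + 3 x 60 + 45 = 790.
790 mod 720 = 70 minutes = 1:10.
Now compute the angle at 1:10:
Hour hand: 1 x 30 + 10 x 0.5 = 35 degrees
Minute hand: 10 x 6 = 60 degrees
Difference: |35 - 60| = 25 degrees
The angle is 25 degrees

Final answer: 25 degrees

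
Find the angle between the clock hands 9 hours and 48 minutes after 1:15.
First find the time 9 hours and 48 minutes after 1:15.
Total minutes: 1 x 60 + 15 + 9 x 60 + 48 = 663.
663 mod 720 = 663 minutes = 11:03.
Now compute the angle at 11:03:
Hour hand: 11 x 30 + 3 x 0.5 = 331.5 degrees
Minute hand: 3 x 6 = 18 degrees
Difference: |331.5 - 18| = 313.5 degrees
Smaller angle: 360 - 313.5 = 46.5 degrees

Final answer: 46.5 degrees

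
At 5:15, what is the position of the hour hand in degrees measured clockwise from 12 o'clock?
The hour hand moves 30 degrees per hour and 0.5 degrees per minute.
At 5:15: (5) x 30 + 15 x 0.5 = 150 + 7.5 = 157.5 degrees

Final answer: 157.5 degrees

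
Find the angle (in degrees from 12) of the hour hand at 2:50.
The hour hand moves 30 degrees per hour and 0.5 degrees per minute.
At 2:50: (2) x 30 + 50 x 0.5 = 60 + 25 = 85 degrees

Final answer: 85 degrees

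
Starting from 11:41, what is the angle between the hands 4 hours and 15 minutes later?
First find the time 4 hours and 15 minutes after 11:41.
Total minutes: 11 x 60 + 41 + 4 x 60 + 15 = 956.
956 mod 720 = 236 minutes = 3:56.
Now compute the angle at 3:56:
Hour hand: 3 x 30 + 56 x 0.5 = 118 degrees
Minute hand: 56 x 6 = 336 degrees
Difference: |118 - 336| = 218 degrees
Smaller angle: 360 - 218 = 142 degrees

Final answer: 142 degrees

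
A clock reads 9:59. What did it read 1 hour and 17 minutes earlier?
Starting time: 9:59 = 599 total minutes past 12:00
Subtracting: 1 hour and 17 minutes = 77 minutes
599 - 77 = 522 minutes
= 8 hours and 42 minutes past 12:00 = 8:42

Final answer: 8:42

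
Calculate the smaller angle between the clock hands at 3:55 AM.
Hour hand position: 3 x 30 + 55 x 0.5 = 117.5 degrees
Minute hand position: 55 x 6 = 330 degrees
Difference: |117.5 - 330| = 212.5 degrees
Since 212.5 > 180, the smaller angle is 360 - 212.5 = 147.5 degrees

Final answer: 147.5 degrees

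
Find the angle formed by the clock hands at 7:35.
Hour hand position: 7 x 30 + 35 x 0.5 = 227.5 degrees
Minute hand position: 35 x 6 = 210 degrees
Difference: |227.5 - 210| = 17.5 degrees
The angle between the hands is 17.5 degrees

Final answer: 17.5 degrees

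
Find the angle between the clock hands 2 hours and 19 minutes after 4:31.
First find the time 2 hours and 19 minutes after 4:31.
Total minutes: 4 x 60 + 31 + 2 x 60 + 19 = 410.
410 mod 720 = 410 minutes = 6:50.
Now compute the angle at 6:50:
Hour hand: 6 x 30 + 50 x 0.5 = 205 degrees
Minute hand: 50 x 6 = 300 degrees
Difference: |205 - 300| = 95 degrees
The angle is 95 degrees

Final answer: 95 degrees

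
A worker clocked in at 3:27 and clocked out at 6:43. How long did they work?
From 3:27 to 6:43:
(6 x 60 + 43) - (3 x 60 + 27) = 403 - 207 = 196 minutes
= 3 hours and 16 minutes

Final answer: 3 hours and 16 minutes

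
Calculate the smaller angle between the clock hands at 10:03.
Hour hand position: 10 x 30 + 3 x 0.5 = 301.5 degrees
Minute hand position: 3 x 6 = 18 degrees
Difference: |301.5 - 18| = 283.5 degrees
Since 283.5 > 180, the smaller angle is 360 - 283.5 = 76.5 degrees

Final answer: 76.5 degrees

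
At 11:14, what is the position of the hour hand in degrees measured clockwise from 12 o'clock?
The hour hand moves 30 degrees per hour and 0.5 degrees per minute.
At 11:14: (11) x 30 + 14 x 0.5 = 330 + 7 = 337 degrees

Final answer: 337 degrees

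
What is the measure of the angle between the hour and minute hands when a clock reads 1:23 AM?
Hour hand position: 1 x 30 + 23 x 0.5 = 41.5 degrees
Minute hand position: 23 x 6 = 138 degrees
Difference: |41.5 - 138| = 96.5 degrees
The angle between the hands is 96.5 degrees

Final answer: 96.5 degrees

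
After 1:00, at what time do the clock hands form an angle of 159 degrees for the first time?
At t minutes past 1:00, the hour hand is at 30 x 1 + 0.5t degrees and the minute hand is at 6t degrees.
The smaller angle between them is 159 degrees when |30H - 5.5t| = 159 or |30H - 5.5t| = 201.
With H = 1, solve 30 x 1 - 5.5t = +/- target for each target:
  t = (30 x 1 - 159) / 5.5 = -23.45 (outside (0, 60))
  t = (30 x 1 + 159) / 5.5 = 34.36
  t = (30 x 1 - 201) / 5.5 = -31.09 (outside (0, 60))
  t = (30 x 1 + 201) / 5.5 = 42
Valid solutions in (0, 60): {34.36, 42} minutes.
The first occurrence is t = 34.36 minutes.
The hands form a 159-degree angle at 34.36 minutes past 1:00.

Final answer: 34.36 minutes past 1:00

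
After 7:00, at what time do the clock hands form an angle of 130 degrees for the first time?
At t minutes past 7:00, the hour hand is at 30 x 7 + 0.5t degrees and the minute hand is at 6t degrees.
The smaller angle between them is 130 degrees when |30H - 5.5t| = 130 or |30H - 5.5t| = 230.
With H = 7, solve 30 x 7 - 5.5t = +/- target for each target:
  t = (30 x 7 - 130) / 5.5 = 14.55
  t = (30 x 7 + 130) / 5.5 = 61.82 (outside (0, 60))
  t = (30 x 7 - 230) / 5.5 = -3.64 (outside (0, 60))
  t = (30 x 7 + 230) / 5.5 = 80 (outside (0, 60))
Valid solutions in (0, 60): {14.55} minutes.
The first occurrence is t = 14.55 minutes.
The hands form a 130-degree angle at 14.55 minutes past 7:00.

Final answer: 14.55 minutes past 7:00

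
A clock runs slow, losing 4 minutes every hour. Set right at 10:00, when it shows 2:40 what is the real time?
For every 60 true minutes, the faulty clock advances 56 minutes, so 1 faulty-clock minute corresponds to 60/56 true minutes.
From 10:00 to 2:40 on the faulty dial is 280 minutes.
True elapsed: 280 x 60/56 = 300 minutes = 5 hours.
True time: 10:00 + 5 hours = 3:00.

Final answer: 3:00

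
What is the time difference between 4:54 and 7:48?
From 4:54 to 7:48:
(7 x 60 + 48) - (4 x 60 + 54) = 468 - 294 = 174 minutes
= 2 hours and 54 minutes

Final answer: 2 hours and 54 minutes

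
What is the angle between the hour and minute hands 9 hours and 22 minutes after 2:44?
First find the time 9 hours and 22 minutes after 2:44.
Total minutes: 2 x 60 + 44 + 9 x 60 + 22 = 726.
726 mod 720 = 6 minutes = 12:06.
Now compute the angle at 12:06:
Hour hand: 0 x 30 + 6 x 0.5 = 3 degrees
Minute hand: 6 x 6 = 36 degrees
Difference: |3 - 36| = 33 degrees
The angle is 33 degrees

Final answer: 33 degrees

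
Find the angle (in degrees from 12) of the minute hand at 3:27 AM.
The minute hand moves 6 degrees per minute.
At 3:27: 27 x 6 = 162 degrees

Final answer: 162 degrees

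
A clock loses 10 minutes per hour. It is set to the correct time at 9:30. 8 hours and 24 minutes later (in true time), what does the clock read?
For every 60 true minutes, the faulty clock advances 60 - 10 = 50 minutes.
True elapsed: 8 hours and 24 minutes = 504 minutes.
Faulty clock advances: 504 x 50/60 = 420 minutes (drift: 84 minutes behind).
Shown time: 9:30 + 420 minutes = 4:30.

Final answer: 4:30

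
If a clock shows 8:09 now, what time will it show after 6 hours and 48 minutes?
Starting time: 8:09
Adding 48 minutes to 9 minutes: 9 + 48 = 57 minutes
Adding 6 hours: 8 + 6 = 14 - 12 = 2
Final time: 2:57

Final answer: 2:57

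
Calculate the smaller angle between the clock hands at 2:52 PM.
Hour hand position: 2 x 30 + 52 x 0.5 = 86 degrees
Minute hand position: 52 x 6 = 312 degrees
Difference: |86 - 312| = 226 degrees
Since 226 > 180, the smaller angle is 360 - 226 = 134 degrees

Final answer: 134 degrees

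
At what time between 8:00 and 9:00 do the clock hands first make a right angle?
At t minutes past 8:00, the hour hand is at 30 x 8 + 0.5t degrees and the minute hand is at 6t degrees.
The smaller angle between them is 90 degrees when |30H - 5.5t| = 90 or |30H - 5.5t| = 270.
With H = 8, solve 30 x 8 - 5.5t = +/- target for each target:
  t = (30 x 8 - 90) / 5.5 = 27.27
  t = (30 x 8 + 90) / 5.5 = 60 (outside (0, 60))
  t = (30 x 8 - 270) / 5.5 = -5.45 (outside (0, 60))
  t = (30 x 8 + 270) / 5.5 = 92.73 (outside (0, 60))
Valid solutions in (0, 60): {27.27} minutes.
First occurrence: t = 27.27 minutes.
The hands are at right angles at 27.27 minutes past 8:00.

Final answer: 27.27 minutes past 8:00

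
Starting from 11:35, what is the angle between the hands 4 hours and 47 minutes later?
First find the time 4 hours and 47 minutes after 11:35.
Total minutes: 11 x 60 + 35 + 4 x 60 + 47 = 982.
982 mod 720 = 262 minutes = 4:22.
Now compute the angle at 4:22:
Hour hand: 4 x 30 + 22 x 0.5 = 131 degrees
Minute hand: 22 x 6 = 132 degrees
Difference: |131 - 132| = 1 degrees
The angle is 1 degrees

Final answer: 1 degrees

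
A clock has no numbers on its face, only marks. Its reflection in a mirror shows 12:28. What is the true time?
Reflection across the vertical (12-6) axis maps a hand at angle A degrees to (360 - A) degrees, which sends a reading of T minutes past 12:00 to (720 - T) minutes past 12:00.
Mirror reads 12:28 = 28 minutes past 12:00.
Actual time: (720 - 28) mod 720 = 692 minutes = 11:32.

Final answer: 11:32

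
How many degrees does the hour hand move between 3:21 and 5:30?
The hour hand moves 0.5 degrees per minute.
Time elapsed: 5:30 - 3:21 = 129 minutes
Angular displacement: 129 x 0.5 = 64.5 degrees

Final answer: 64.5 degrees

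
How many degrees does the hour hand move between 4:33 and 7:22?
The hour hand moves 0.5 degrees per minute.
Time elapsed: 7:22 - 4:33 = 169 minutes
Angular displacement: 169 x 0.5 = 84.5 degrees

Final answer: 84.5 degrees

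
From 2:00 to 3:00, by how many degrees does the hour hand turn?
The hour hand moves 0.5 degrees per minute.
Time elapsed: 3:00 - 2:00 = 60 minutes
Angular displacement: 60 x 0.5 = 30 degrees

Final answer: 30 degrees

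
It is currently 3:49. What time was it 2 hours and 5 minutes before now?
Starting time: 3:49 = 229 total minutes past 12:00
Subtracting: 2 hours and 5 minutes = 125 minutes
229 - 125 = 104 minutes
= 1 hour and 44 minutes past 12:00 = 1:44

Final answer: 1:44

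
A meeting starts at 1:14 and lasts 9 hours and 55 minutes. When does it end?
Starting time: 1:14
Adding 55 minutes to 14 minutes: 14 + 55 = 69 minutes = 1 hour and 9 minutes
Adding 9 hours: 1 + 9 + 1 (carry) = 11
Final time: 11:09

Final answer: 11:09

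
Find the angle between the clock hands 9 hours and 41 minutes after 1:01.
First find the time 9 hours and 41 minutes after 1:01.
Total minutes: 1 x 60 + 1 + 9 x 60 + 41 = 642.
642 mod 720 = 642 minutes = 10:42.
Now compute the angle at 10:42:
Hour hand: 10 x 30 + 42 x 0.5 = 321 degrees
Minute hand: 42 x 6 = 252 degrees
Difference: |321 - 252| = 69 degrees
The angle is 69 degrees

Final answer: 69 degrees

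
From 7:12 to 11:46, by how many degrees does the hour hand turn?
The hour hand moves 0.5 degrees per minute.
Time elapsed: 11:46 - 7:12 = 274 minutes
Angular displacement: 274 x 0.5 = 137 degrees

Final answer: 137 degrees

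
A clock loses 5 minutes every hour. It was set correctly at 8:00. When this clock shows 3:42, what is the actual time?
For every 60 true minutes, the faulty clock advances 55 minutes, so 1 faulty-clock minute corresponds to 60/55 true minutes.
From 8:00 to 3:42 on the faulty dial is 462 minutes.
True elapsed: 462 x 60/55 = 504 minutes = 8 hours and 24 minutes.
True time: 8:00 + 8 hours and 24 minutes = 4:24.

Final answer: 4:24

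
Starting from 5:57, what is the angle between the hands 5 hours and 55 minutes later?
First find the time 5 hours and 55 minutes after 5:57.
Total minutes: 5 x 60 + 57 + 5 x 60 + 55 = 712.
712 mod 720 = 712 minutes = 11:52.
Now compute the angle at 11:52:
Hour hand: 11 x 30 + 52 x 0.5 = 356 degrees
Minute hand: 52 x 6 = 312 degrees
Difference: |356 - 312| = 44 degrees
The angle is 44 degrees

Final answer: 44 degrees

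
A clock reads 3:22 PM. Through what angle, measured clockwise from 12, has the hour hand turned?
The hour hand moves 30 degrees per hour and 0.5 degrees per minute.
At 3:22: (3) x 30 + 22 x 0.5 = 90 + 11 = 101 degrees

Final answer: 101 degrees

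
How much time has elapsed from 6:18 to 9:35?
From 6:18 to 9:35:
(9 x 60 + 35) - (6 x 60 + 18) = 575 - 378 = 197 minutes
= 3 hours and 17 minutes

Final answer: 3 hours and 17 minutes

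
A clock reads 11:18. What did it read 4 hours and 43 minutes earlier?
Starting time: 11:18 = 678 total minutes past 12:00
Subtracting: 4 hours and 43 minutes = 283 minutes
678 - 283 = 395 minutes
= 6 hours and 35 minutes past 12:00 = 6:35

Final answer: 6:35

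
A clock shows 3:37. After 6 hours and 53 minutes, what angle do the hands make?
First find the time 6 hours and 53 minutes after 3:37.
Total minutes: 3 x 60 + 37 + 6 x 60 + 53 = 630.
630 mod 720 = 630 minutes = 10:30.
Now compute the angle at 10:30:
Hour hand: 10 x 30 + 30 x 0.5 = 315 degrees
Minute hand: 30 x 6 = 180 degrees
Difference: |315 - 180| = 135 degrees
The angle is 135 degrees

Final answer: 135 degrees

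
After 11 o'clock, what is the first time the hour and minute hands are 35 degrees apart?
At t minutes past 11:00, the hour hand is at 30 x 11 + 0.5t degrees and the minute hand is at 6t degrees.
The smaller angle between them is 35 degrees when |30H - 5.5t| = 35 or |30H - 5.5t| = 325.
With H = 11, solve 30 x 11 - 5.5t = +/- target for each target:
  t = (30 x 11 - 35) / 5.5 = 53.64
  t = (30 x 11 + 35) / 5.5 = 66.36 (outside (0, 60))
  t = (30 x 11 - 325) / 5.5 = 0.91
  t = (30 x 11 + 325) / 5.5 = 119.09 (outside (0, 60))
Valid solutions in (0, 60): {0.91, 53.64} minutes.
The first occurrence is t = 0.91 minutes.
The hands form a 35-degree angle at 0.91 minutes past 11:00.

Final answer: 0.91 minutes past 11:00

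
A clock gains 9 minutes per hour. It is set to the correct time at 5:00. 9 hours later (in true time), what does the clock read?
For every 60 true minutes, the faulty clock advances 60 + 9 = 69 minutes.
True elapsed: 9 hours = 540 minutes.
Faulty clock advances: 540 x 69/60 = 621 minutes (drift: 81 minutes ahead).
Shown time: 5:00 + 621 minutes = 3:21.

Final answer: 3:21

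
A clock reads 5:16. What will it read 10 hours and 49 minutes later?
Starting time: 5:16
Adding 49 minutes to 16 minutes: 16 + 49 = 65 minutes = 1 hour and 5 minutes
Adding 10 hours: 5 + 10 + 1 (carry) = 16 - 12 = 4
Final time: 4:05

Final answer: 4:05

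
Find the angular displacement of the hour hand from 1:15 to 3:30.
The hour hand moves 0.5 degrees per minute.
Time elapsed: 3:30 - 1:15 = 135 minutes
Angular displacement: 135 x 0.5 = 67.5 degrees

Final answer: 67.5 degrees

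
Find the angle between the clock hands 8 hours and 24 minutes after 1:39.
First find the time 8 hours and 24 minutes after 1:39.
Total minutes: 1 x 60 + 39 + 8 x 60 + 24 = 603.
603 mod 720 = 603 minutes = 10:03.
Now compute the angle at 10:03:
Hour hand: 10 x 30 + 3 x 0.5 = 301.5 degrees
Minute hand: 3 x 6 = 18 degrees
Difference: |301.5 - 18| = 283.5 degrees
Smaller angle: 360 - 283.5 = 76.5 degrees

Final answer: 76.5 degrees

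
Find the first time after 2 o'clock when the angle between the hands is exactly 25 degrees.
At t minutes past 2:00, the hour hand is at 30 x 2 + 0.5t degrees and the minute hand is at 6t degrees.
The smaller angle between them is 25 degrees when |30H - 5.5t| = 25 or |30H - 5.5t| = 335.
With H = 2, solve 30 x 2 - 5.5t = +/- target for each target:
  t = (30 x 2 - 25) / 5.5 = 6.36
  t = (30 x 2 + 25) / 5.5 = 15.45
  t = (30 x 2 - 335) / 5.5 = -50 (outside (0, 60))
  t = (30 x 2 + 335) / 5.5 = 71.82 (outside (0, 60))
Valid solutions in (0, 60): {6.36, 15.45} minutes.
The first occurrence is t = 6.36 minutes.
The hands form a 25-degree angle at 6.36 minutes past 2:00.

Final answer: 6.36 minutes past 2:00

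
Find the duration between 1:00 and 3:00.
From 1:00 to 3:00:
(3 x 60 + 0) - (1 x 60 + 0) = 180 - 60 = 120 minutes
= 2 hours

Final answer: 2 hours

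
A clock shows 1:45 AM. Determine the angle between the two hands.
Hour hand position: 1 x 30 + 45 x 0.5 = 52.5 degrees
Minute hand position: 45 x 6 = 270 degrees
Difference: |52.5 - 270| = 217.5 degrees
Since 217.5 > 180, the smaller angle is 360 - 217.5 = 142.5 degrees

Final answer: 142.5 degrees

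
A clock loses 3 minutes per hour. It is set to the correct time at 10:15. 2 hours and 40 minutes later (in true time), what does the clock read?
For every 60 true minutes, the faulty clock advances 60 - 3 = 57 minutes.
True elapsed: 2 hours and 40 minutes = 160 minutes.
Faulty clock advances: 160 x 57/60 = 152 minutes (drift: 8 minutes behind).
Shown time: 10:15 + 152 minutes = 12:47.

Final answer: 12:47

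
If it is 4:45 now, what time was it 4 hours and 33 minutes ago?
Starting time: 4:45 = 285 total minutes past 12:00
Subtracting: 4 hours and 33 minutes = 273 minutes
285 - 273 = 12 minutes
= 12 minutes past 12:00 = 12:12

Final answer: 12:12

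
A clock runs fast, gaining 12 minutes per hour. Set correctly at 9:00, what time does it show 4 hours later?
For every 60 true minutes, the faulty clock advances 60 + 12 = 72 minutes.
True elapsed: 4 hours = 240 minutes.
Faulty clock advances: 240 x 72/60 = 288 minutes (drift: 48 minutes ahead).
Shown time: 9:00 + 288 minutes = 1:48.

Final answer: 1:48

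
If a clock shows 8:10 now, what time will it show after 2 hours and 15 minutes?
Starting time: 8:10
Adding 15 minutes to 10 minutes: 10 + 15 = 25 minutes
Adding 2 hours: 8 + 2 = 10
Final time: 10:25

Final answer: 10:25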